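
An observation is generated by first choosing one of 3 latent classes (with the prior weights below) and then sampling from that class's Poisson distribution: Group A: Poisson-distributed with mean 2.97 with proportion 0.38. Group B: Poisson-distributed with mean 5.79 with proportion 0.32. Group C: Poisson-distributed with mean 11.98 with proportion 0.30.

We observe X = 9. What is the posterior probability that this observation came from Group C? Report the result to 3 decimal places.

The responsibility of component k is π_k f_k(x) divided by Σ_j π_j f_j(x).
Evaluate each component's likelihood at the observed value:
  p_A = e^(−2.97)·2.97^9/9! = 0.00254209
  p_B = e^(−5.79)·5.79^9/9! = 0.0616281
  p_C = e^(−11.98)·11.98^9/9! = 0.0878012
Multiply by the mixture weights:
  π_A·p_A = 0.38 × 0.00254209 = 0.000965993
  π_B·p_B = 0.32 × 0.0616281 = 0.019721
  π_C·p_C = 0.30 × 0.0878012 = 0.0263404
Denominator: 0.000965993 + 0.019721 + 0.0263404 = 0.0470274
Responsibility of Group C: 0.0263404 / 0.0470274 ≈ 0.560

0.560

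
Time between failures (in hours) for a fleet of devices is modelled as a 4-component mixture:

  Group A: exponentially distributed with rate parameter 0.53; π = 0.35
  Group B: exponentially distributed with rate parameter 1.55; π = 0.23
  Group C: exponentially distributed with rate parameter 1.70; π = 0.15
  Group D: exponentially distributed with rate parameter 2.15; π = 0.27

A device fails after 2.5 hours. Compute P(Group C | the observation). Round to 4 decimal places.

0.0577

Posterior ∝ prior × likelihood, so P(k | x) ∝ P(Z=k) f_k(x); normalise over all components.
Exponential densities:
  f_A = 0.140876
  f_B = 0.0321692
  f_C = 0.0242492
  f_D = 0.00995648
Unnormalised posteriors:
  P(Z=A)·f_A = 0.35 × 0.140876 = 0.0493064
  P(Z=B)·f_B = 0.23 × 0.0321692 = 0.00739892
  P(Z=C)·f_C = 0.15 × 0.0242492 = 0.00363738
  P(Z=D)·f_D = 0.27 × 0.00995648 = 0.00268825
Evidence: 0.0493064 + 0.00739892 + 0.00363738 + 0.00268825 = 0.063031
P(Group C | x) ≈ 0.0577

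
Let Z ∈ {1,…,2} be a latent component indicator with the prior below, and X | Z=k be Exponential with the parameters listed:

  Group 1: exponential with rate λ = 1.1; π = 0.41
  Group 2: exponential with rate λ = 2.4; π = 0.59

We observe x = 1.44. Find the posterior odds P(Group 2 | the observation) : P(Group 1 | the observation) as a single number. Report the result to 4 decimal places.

The posterior odds equal the prior odds times the likelihood ratio: (w_i/w_j)·(f_i(x)/f_j(x)).
Component likelihoods at x = 1.44:
  p_1 = 0.225668
  p_2 = 0.0757338
Odds = (0.59/0.41) × (0.0757338/0.225668) = 1.43902 × 0.335598 ≈ 0.4829

0.4829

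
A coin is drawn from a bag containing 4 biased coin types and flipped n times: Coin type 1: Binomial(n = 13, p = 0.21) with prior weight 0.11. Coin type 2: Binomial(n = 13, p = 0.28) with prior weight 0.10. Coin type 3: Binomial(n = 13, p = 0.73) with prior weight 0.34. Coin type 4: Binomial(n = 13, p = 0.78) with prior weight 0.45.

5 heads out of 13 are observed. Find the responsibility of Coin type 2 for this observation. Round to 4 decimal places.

Posterior ∝ prior × likelihood, so P(k | x) ∝ π_k f_k(x); normalise over all components.
Binomial probabilities:
  p_1 = C(13,5)·0.21^5·0.79^8 = 1287·0.00040841·0.151711 = 0.0797428
  p_2 = C(13,5)·0.28^5·0.72^8 = 1287·0.00172104·0.0722204 = 0.159966
  p_3 = C(13,5)·0.73^5·0.27^8 = 1287·0.207307·2.8243e-05 = 0.00753534
  p_4 = C(13,5)·0.78^5·0.22^8 = 1287·0.288717·5.48759e-06 = 0.00203907
Unnormalised posteriors:
  π_1·p_1 = 0.11 × 0.0797428 = 0.00877171
  π_2·p_2 = 0.10 × 0.159966 = 0.0159966
  π_3·p_3 = 0.34 × 0.00753534 = 0.00256202
  π_4·p_4 = 0.45 × 0.00203907 = 0.000917583
Sum: 0.00877171 + 0.0159966 + 0.00256202 + 0.000917583 = 0.0282479
So the posterior for Coin type 2 is 0.0159966 / 0.0282479 ≈ 0.5663.

0.5663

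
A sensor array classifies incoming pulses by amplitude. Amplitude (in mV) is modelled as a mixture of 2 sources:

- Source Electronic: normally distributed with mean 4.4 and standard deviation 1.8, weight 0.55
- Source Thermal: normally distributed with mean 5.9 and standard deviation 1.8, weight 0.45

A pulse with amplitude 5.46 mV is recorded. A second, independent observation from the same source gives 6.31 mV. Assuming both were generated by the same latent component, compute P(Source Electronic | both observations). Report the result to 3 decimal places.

0.382

Posterior ∝ prior × likelihood, so P(k | x) ∝ π_k f_k(x); normalise over all components.
Since both observations come from the same component, the likelihood for component k is f_k(x₁)·f_k(x₂).
  p_Electronic = [0.186352] × [0.126223] = 0.0235219
  p_Thermal = [0.215111] × [0.215959] = 0.0464551
Prior × likelihood for each component:
  π_Electronic·p_Electronic = 0.55 × 0.0235219 = 0.012937
  π_Thermal·p_Thermal = 0.45 × 0.0464551 = 0.0209048
Sum: 0.012937 + 0.0209048 = 0.0338418
So the posterior for Source Electronic is 0.012937 / 0.0338418 ≈ 0.382.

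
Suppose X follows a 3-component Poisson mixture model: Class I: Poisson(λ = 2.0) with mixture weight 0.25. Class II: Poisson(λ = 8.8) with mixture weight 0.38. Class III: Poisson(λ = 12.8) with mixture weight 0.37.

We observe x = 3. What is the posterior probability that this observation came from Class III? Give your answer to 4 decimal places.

P(component k | x) = π_k·f_k(x) / marginal(x), where marginal(x) = Σ_j π_j·f_j(x).
Component likelihoods at x = 3:
  f_I = 0.180447
  f_II = 0.0171201
  f_III = 0.00096496
Prior × likelihood for each component:
  π_I·f_I = 0.25 × 0.180447 = 0.0451118
  π_II·f_II = 0.38 × 0.0171201 = 0.00650562
  π_III·f_III = 0.37 × 0.00096496 = 0.000357035
Denominator: 0.0451118 + 0.00650562 + 0.000357035 = 0.0519744
P(Class III | 3) = 0.000357035 / 0.0519744 ≈ 0.0069

0.0069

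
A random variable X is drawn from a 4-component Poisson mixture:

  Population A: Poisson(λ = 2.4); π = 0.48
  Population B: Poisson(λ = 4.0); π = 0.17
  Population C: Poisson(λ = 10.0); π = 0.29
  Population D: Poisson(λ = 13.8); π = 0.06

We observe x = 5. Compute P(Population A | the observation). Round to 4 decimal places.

Posterior ∝ prior × likelihood, so P(k | x) ∝ π_k f_k(x); normalise over all components.
Poisson probabilities:
  f_A = 0.0601961
  f_B = 0.156293
  f_C = 0.0378333
  f_D = 0.00423595
Weight by the priors:
  π_A·f_A = 0.48 × 0.0601961 = 0.0288941
  π_B·f_B = 0.17 × 0.156293 = 0.0265699
  π_C·f_C = 0.29 × 0.0378333 = 0.0109716
  π_D·f_D = 0.06 × 0.00423595 = 0.000254157
Denominator: 0.0288941 + 0.0265699 + 0.0109716 + 0.000254157 = 0.0666898
Responsibility of Population A: 0.0288941 / 0.0666898 ≈ 0.4333

0.4333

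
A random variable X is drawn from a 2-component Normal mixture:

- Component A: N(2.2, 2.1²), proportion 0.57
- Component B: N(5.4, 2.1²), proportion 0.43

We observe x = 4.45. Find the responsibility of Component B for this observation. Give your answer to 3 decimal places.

0.547

Apply Bayes' rule: the posterior for each component is proportional to its prior times its likelihood at x.
Normal densities:
  f_A = 0.107008
  f_B = 0.171495
Weight by the priors:
  π_A·f_A = 0.57 × 0.107008 = 0.0609943
  π_B·f_B = 0.43 × 0.171495 = 0.0737429
Marginal: 0.0609943 + 0.0737429 = 0.134737
So the posterior for Component B is 0.0737429 / 0.134737 ≈ 0.547.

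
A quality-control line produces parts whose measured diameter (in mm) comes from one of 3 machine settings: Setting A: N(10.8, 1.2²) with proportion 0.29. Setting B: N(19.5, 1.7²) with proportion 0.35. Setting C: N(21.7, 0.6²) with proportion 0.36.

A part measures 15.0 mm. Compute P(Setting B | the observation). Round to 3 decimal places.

P(component k | x) = P(Z=k)·f_k(x) / marginal(x), where marginal(x) = Σ_j P(Z=j)·f_j(x).
Evaluate each component's likelihood at the observed value:
  f_A = 0.000727236
  f_B = 0.007062
  f_C = 5.56806e-28
Unnormalised posteriors:
  P(Z=A)·f_A = 0.29 × 0.000727236 = 0.000210898
  P(Z=B)·f_B = 0.35 × 0.007062 = 0.0024717
  P(Z=C)·f_C = 0.36 × 5.56806e-28 = 2.0045e-28
Normaliser: 0.000210898 + 0.0024717 + 2.0045e-28 = 0.0026826
Responsibility of Setting B: 0.0024717 / 0.0026826 ≈ 0.921

0.921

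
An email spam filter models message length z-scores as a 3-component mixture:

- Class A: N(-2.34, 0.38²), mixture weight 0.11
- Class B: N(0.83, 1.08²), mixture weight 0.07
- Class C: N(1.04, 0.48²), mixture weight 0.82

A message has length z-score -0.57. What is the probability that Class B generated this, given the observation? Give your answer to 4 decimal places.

Apply Bayes' rule: the posterior for each component is proportional to its prior times its likelihood at x.
Component likelihoods at x = -0.57:
  f_A = (1/(0.38·√(2π)))·exp(−(-0.57−-2.34)²/(2·0.38²)) = 1.049848·exp(-10.84799) = 2.04128e-05
  f_B = (1/(1.08·√(2π)))·exp(−(-0.57−0.83)²/(2·1.08²)) = 0.369391·exp(-0.84019) = 0.159439
  f_C = (1/(0.48·√(2π)))·exp(−(-0.57−1.04)²/(2·0.48²)) = 0.831130·exp(-5.62522) = 0.00299687
Weight by the priors:
  w_A·f_A = 0.11 × 2.04128e-05 = 2.24541e-06
  w_B·f_B = 0.07 × 0.159439 = 0.0111608
  w_C·f_C = 0.82 × 0.00299687 = 0.00245743
Marginal: 2.24541e-06 + 0.0111608 + 0.00245743 = 0.0136204
P(Class B | x) ≈ 0.8194

0.8194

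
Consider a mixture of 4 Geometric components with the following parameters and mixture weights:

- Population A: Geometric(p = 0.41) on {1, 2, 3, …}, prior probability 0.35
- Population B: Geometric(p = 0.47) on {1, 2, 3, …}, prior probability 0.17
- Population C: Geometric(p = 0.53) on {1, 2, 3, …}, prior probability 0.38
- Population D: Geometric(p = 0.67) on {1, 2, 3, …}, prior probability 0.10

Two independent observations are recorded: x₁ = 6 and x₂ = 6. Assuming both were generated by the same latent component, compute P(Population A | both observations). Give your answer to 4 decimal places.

0.7105

Posterior ∝ prior × likelihood, so P(k | x) ∝ P(Z=k) f_k(x); normalise over all components.
Since both observations come from the same component, the likelihood for component k is f_k(x₁)·f_k(x₂).
  p_A = [0.0293119] × [0.0293119] = 0.000859187
  p_B = [0.0196552] × [0.0196552] = 0.000386326
  p_C = [0.0121553] × [0.0121553] = 0.000147751
  p_D = [0.00262207] × [0.00262207] = 6.87526e-06
Weight by the priors:
  P(Z=A)·p_A = 0.35 × 0.000859187 = 0.000300716
  P(Z=B)·p_B = 0.17 × 0.000386326 = 6.56755e-05
  P(Z=C)·p_C = 0.38 × 0.000147751 = 5.61454e-05
  P(Z=D)·p_D = 0.10 × 6.87526e-06 = 6.87526e-07
Denominator: 0.000300716 + 6.56755e-05 + 5.61454e-05 + 6.87526e-07 = 0.000423224
P(Population A | x) ≈ 0.7105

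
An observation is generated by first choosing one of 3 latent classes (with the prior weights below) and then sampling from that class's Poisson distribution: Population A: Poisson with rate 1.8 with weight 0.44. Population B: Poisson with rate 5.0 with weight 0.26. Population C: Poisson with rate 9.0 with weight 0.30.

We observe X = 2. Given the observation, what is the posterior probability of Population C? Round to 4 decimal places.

0.0106

Posterior ∝ prior × likelihood, so P(k | x) ∝ P(Z=k) f_k(x); normalise over all components.
Poisson probabilities:
  f_A = e^(−1.8)·1.8^2/2! = 0.267784
  f_B = e^(−5.0)·5.0^2/2! = 0.0842243
  f_C = e^(−9.0)·9.0^2/2! = 0.0049981
Prior × likelihood for each component:
  P(Z=A)·f_A = 0.44 × 0.267784 = 0.117825
  P(Z=B)·f_B = 0.26 × 0.0842243 = 0.0218983
  P(Z=C)·f_C = 0.30 × 0.0049981 = 0.00149943
Marginal: 0.117825 + 0.0218983 + 0.00149943 = 0.141223
Responsibility of Population C: 0.00149943 / 0.141223 ≈ 0.0106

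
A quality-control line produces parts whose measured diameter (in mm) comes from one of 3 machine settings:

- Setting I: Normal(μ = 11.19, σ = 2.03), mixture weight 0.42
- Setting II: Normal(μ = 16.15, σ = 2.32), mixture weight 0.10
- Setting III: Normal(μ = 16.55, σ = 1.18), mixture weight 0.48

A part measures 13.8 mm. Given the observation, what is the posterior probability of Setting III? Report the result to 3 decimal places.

By Bayes' theorem, P(k | x) = π_k f_k(x) / Σ_j π_j f_j(x).
Component likelihoods at x = 13.8 mm:
  f_I = (1/(2.03·√(2π)))·exp(−(13.8−11.19)²/(2·2.03²)) = 0.196523·exp(-0.82653) = 0.0859917
  f_II = (1/(2.32·√(2π)))·exp(−(13.8−16.15)²/(2·2.32²)) = 0.171958·exp(-0.51301) = 0.102949
  f_III = (1/(1.18·√(2π)))·exp(−(13.8−16.55)²/(2·1.18²)) = 0.338087·exp(-2.71563) = 0.0223688
Weight by the priors:
  π_I·f_I = 0.42 × 0.0859917 = 0.0361165
  π_II·f_II = 0.10 × 0.102949 = 0.0102949
  π_III·f_III = 0.48 × 0.0223688 = 0.010737
Sum: 0.0361165 + 0.0102949 + 0.010737 = 0.0571484
Responsibility of Setting III: 0.010737 / 0.0571484 ≈ 0.188

0.188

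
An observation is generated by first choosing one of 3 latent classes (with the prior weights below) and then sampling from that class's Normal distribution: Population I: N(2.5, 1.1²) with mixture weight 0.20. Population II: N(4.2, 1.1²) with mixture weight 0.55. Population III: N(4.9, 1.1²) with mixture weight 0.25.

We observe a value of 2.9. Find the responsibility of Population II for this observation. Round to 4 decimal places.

The responsibility of component k is w_k f_k(x) divided by Σ_j w_j f_j(x).
Evaluate each component's likelihood at the observed value:
  f_I = 0.339472
  f_II = 0.180397
  f_III = 0.0694505
Prior × likelihood for each component:
  w_I·f_I = 0.20 × 0.339472 = 0.0678944
  w_II·f_II = 0.55 × 0.180397 = 0.0992183
  w_III·f_III = 0.25 × 0.0694505 = 0.0173626
Normaliser: 0.0678944 + 0.0992183 + 0.0173626 = 0.184475
P(Population II | data) = 0.0992183 / 0.184475 ≈ 0.5378

0.5378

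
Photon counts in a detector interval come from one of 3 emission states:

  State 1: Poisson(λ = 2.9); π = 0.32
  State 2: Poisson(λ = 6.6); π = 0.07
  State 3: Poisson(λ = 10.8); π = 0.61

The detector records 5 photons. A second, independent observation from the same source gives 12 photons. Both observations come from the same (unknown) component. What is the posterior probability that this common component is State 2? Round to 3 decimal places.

Posterior ∝ prior × likelihood, so P(k | x) ∝ π_k f_k(x); normalise over all components.
Since both observations come from the same component, the likelihood for component k is f_k(x₁)·f_k(x₂).
  L_1 = [0.0940491] × [4.06429e-05] = 3.82243e-06
  L_2 = [0.141969] × [0.019402] = 0.00275449
  L_3 = [0.024978] × [0.107243] = 0.0026787
Prior × likelihood for each component:
  π_1·L_1 = 0.32 × 3.82243e-06 = 1.22318e-06
  π_2·L_2 = 0.07 × 0.00275449 = 0.000192814
  π_3·L_3 = 0.61 × 0.0026787 = 0.00163401
Sum: 1.22318e-06 + 0.000192814 + 0.00163401 = 0.00182805
P(State 2 | x₁, x₂) = 0.000192814 / 0.00182805 ≈ 0.105

0.105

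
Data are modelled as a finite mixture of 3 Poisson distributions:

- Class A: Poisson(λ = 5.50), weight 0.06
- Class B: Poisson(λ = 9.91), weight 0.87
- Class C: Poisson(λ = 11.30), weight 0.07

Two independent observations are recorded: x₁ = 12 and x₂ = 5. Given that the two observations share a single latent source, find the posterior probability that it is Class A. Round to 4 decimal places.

0.0197

Posterior ∝ prior × likelihood, so P(k | x) ∝ π_k f_k(x); normalise over all components.
Since both observations come from the same component, the likelihood for component k is f_k(x₁)·f_k(x₂).
  p_A = [0.00653726] × [0.171401] = 0.00112049
  p_B = [0.093044] × [0.0395666] = 0.00368144
  p_C = [0.111964] × [0.0189969] = 0.00212696
Multiply by the mixture weights:
  π_A·p_A = 0.06 × 0.00112049 = 6.72294e-05
  π_B·p_B = 0.87 × 0.00368144 = 0.00320285
  π_C·p_C = 0.07 × 0.00212696 = 0.000148887
Sum: 6.72294e-05 + 0.00320285 + 0.000148887 = 0.00341897
P(Class A | x) ≈ 0.0197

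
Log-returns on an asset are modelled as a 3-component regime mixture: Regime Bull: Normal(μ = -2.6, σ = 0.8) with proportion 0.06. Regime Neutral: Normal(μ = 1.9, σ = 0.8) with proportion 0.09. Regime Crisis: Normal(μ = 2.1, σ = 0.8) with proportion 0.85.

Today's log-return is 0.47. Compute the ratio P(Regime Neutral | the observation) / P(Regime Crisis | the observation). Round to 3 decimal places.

Since P(k|x) ∝ π_k f_k(x), the posterior odds are π_i f_i(x) / (π_j f_j(x)).
Component likelihoods at x = 0.47:
  p_Bull = 0.000316243
  p_Neutral = 0.100925
  p_Crisis = 0.0625682
0.00908329 / 0.053183 ≈ 0.171

0.171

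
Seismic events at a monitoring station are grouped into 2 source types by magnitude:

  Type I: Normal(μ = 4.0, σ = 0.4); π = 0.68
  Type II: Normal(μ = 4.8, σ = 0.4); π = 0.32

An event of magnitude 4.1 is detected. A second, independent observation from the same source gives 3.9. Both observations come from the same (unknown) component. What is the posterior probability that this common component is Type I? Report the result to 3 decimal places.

0.991

By Bayes' theorem, P(k | x) = w_k f_k(x) / Σ_j w_j f_j(x).
Since both observations come from the same component, the likelihood for component k is f_k(x₁)·f_k(x₂).
  f_I = [(1/(0.4·√(2π)))·exp(−(4.1−4.0)²/(2·0.4²)) = 0.997356·exp(-0.03125) = 0.96667] × [0.96667] = 0.934451
  f_II = [(1/(0.4·√(2π)))·exp(−(4.1−4.8)²/(2·0.4²)) = 0.997356·exp(-1.53125) = 0.215693] × [0.0793491] = 0.0171151
Weight by the priors:
  w_I·f_I = 0.68 × 0.934451 = 0.635427
  w_II·f_II = 0.32 × 0.0171151 = 0.00547682
Denominator: 0.635427 + 0.00547682 = 0.640904
P(Type I | x) ≈ 0.991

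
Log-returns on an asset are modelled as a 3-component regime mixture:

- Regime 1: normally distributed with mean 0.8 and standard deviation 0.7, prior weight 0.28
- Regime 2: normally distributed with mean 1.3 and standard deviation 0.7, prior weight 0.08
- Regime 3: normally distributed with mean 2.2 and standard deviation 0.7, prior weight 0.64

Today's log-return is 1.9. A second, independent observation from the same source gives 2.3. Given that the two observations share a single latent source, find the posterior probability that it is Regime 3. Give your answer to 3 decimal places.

The responsibility of component k is π_k f_k(x) divided by Σ_j π_j f_j(x).
Since both observations come from the same component, the likelihood for component k is f_k(x₁)·f_k(x₂).
  L_1 = [(1/(0.7·√(2π)))·exp(−(1.9−0.8)²/(2·0.7²)) = 0.569918·exp(-1.23469) = 0.165803] × [0.057373] = 0.00951259
  L_2 = [(1/(0.7·√(2π)))·exp(−(1.9−1.3)²/(2·0.7²)) = 0.569918·exp(-0.36735) = 0.394707] × [0.205426] = 0.081083
  L_3 = [(1/(0.7·√(2π)))·exp(−(1.9−2.2)²/(2·0.7²)) = 0.569918·exp(-0.09184) = 0.51991] × [0.564132] = 0.293297
Unnormalised posteriors:
  π_1·L_1 = 0.28 × 0.00951259 = 0.00266352
  π_2·L_2 = 0.08 × 0.081083 = 0.00648664
  π_3·L_3 = 0.64 × 0.293297 = 0.18771
Sum: 0.00266352 + 0.00648664 + 0.18771 = 0.196861
P(Regime 3 | data) = 0.18771 / 0.196861 ≈ 0.954

0.954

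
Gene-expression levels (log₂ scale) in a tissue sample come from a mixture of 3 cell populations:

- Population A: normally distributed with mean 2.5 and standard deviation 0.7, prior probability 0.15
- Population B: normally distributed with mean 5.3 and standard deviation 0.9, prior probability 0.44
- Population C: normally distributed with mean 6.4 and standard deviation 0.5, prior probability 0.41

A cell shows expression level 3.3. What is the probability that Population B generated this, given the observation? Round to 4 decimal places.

Posterior ∝ prior × likelihood, so P(k | x) ∝ π_k f_k(x); normalise over all components.
Normal densities:
  L_A = (1/(0.7·√(2π)))·exp(−(3.3−2.5)²/(2·0.7²)) = 0.569918·exp(-0.65306) = 0.296614
  L_B = (1/(0.9·√(2π)))·exp(−(3.3−5.3)²/(2·0.9²)) = 0.443269·exp(-2.46914) = 0.0375263
  L_C = (1/(0.5·√(2π)))·exp(−(3.3−6.4)²/(2·0.5²)) = 0.797885·exp(-19.22000) = 3.58757e-09
Multiply by the mixture weights:
  π_A·L_A = 0.15 × 0.296614 = 0.044492
  π_B·L_B = 0.44 × 0.0375263 = 0.0165116
  π_C·L_C = 0.41 × 3.58757e-09 = 1.4709e-09
Normaliser: 0.044492 + 0.0165116 + 1.4709e-09 = 0.0610036
P(Population B | x) ≈ 0.2707

0.2707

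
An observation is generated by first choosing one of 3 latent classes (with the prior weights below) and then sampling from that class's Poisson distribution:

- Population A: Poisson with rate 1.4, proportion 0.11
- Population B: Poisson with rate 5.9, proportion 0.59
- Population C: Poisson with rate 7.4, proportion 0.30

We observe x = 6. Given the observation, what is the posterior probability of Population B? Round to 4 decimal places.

By Bayes' theorem, P(k | x) = w_k f_k(x) / Σ_j w_j f_j(x).
Evaluate each component's likelihood at the observed value:
  f_A = e^(−1.4)·1.4^6/6! = 0.00257883
  f_B = e^(−5.9)·5.9^6/6! = 0.160488
  f_C = e^(−7.4)·7.4^6/6! = 0.139405
Multiply by the mixture weights:
  w_A·f_A = 0.11 × 0.00257883 = 0.000283672
  w_B·f_B = 0.59 × 0.160488 = 0.0946878
  w_C·f_C = 0.30 × 0.139405 = 0.0418215
Marginal: 0.000283672 + 0.0946878 + 0.0418215 = 0.136793
So the posterior for Population B is 0.0946878 / 0.136793 ≈ 0.6922.

0.6922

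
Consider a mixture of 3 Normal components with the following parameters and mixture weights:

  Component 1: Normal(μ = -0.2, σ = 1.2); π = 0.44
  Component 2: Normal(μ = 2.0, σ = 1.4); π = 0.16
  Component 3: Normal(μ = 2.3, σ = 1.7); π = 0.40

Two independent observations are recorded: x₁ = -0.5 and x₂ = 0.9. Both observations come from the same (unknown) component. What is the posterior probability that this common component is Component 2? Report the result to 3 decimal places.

Posterior ∝ prior × likelihood, so P(k | x) ∝ π_k f_k(x); normalise over all components.
Since both observations come from the same component, the likelihood for component k is f_k(x₁)·f_k(x₂).
  L_1 = [(1/(1.2·√(2π)))·exp(−(-0.5−-0.2)²/(2·1.2²)) = 0.332452·exp(-0.03125) = 0.322223] × [0.218406] = 0.0703756
  L_2 = [(1/(1.4·√(2π)))·exp(−(-0.5−2.0)²/(2·1.4²)) = 0.284959·exp(-1.59439) = 0.057856] × [0.20928] = 0.0121081
  L_3 = [(1/(1.7·√(2π)))·exp(−(-0.5−2.3)²/(2·1.7²)) = 0.234672·exp(-1.35640) = 0.0604482] × [0.167183] = 0.0101059
Prior × likelihood for each component:
  π_1·L_1 = 0.44 × 0.0703756 = 0.0309653
  π_2·L_2 = 0.16 × 0.0121081 = 0.00193729
  π_3·L_3 = 0.40 × 0.0101059 = 0.00404236
Evidence: 0.0309653 + 0.00193729 + 0.00404236 = 0.0369449
So the posterior for Component 2 is 0.00193729 / 0.0369449 ≈ 0.052.

0.052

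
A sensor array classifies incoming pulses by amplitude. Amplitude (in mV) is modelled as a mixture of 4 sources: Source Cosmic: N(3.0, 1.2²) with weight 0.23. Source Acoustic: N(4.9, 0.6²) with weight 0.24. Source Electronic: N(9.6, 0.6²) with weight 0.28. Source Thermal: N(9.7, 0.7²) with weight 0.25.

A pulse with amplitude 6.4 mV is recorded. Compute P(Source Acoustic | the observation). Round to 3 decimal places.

0.835

Apply Bayes' rule: the posterior for each component is proportional to its prior times its likelihood at x.
Component likelihoods at x = 6.4 mV:
  p_Cosmic = 0.00600508
  p_Acoustic = 0.0292138
  p_Electronic = 4.42717e-07
  p_Thermal = 8.50796e-06
Unnormalised posteriors:
  P(Z=Cosmic)·p_Cosmic = 0.23 × 0.00600508 = 0.00138117
  P(Z=Acoustic)·p_Acoustic = 0.24 × 0.0292138 = 0.00701132
  P(Z=Electronic)·p_Electronic = 0.28 × 4.42717e-07 = 1.23961e-07
  P(Z=Thermal)·p_Thermal = 0.25 × 8.50796e-06 = 2.12699e-06
Denominator: 0.00138117 + 0.00701132 + 1.23961e-07 + 2.12699e-06 = 0.00839474
P(Source Acoustic | data) ≈ 0.835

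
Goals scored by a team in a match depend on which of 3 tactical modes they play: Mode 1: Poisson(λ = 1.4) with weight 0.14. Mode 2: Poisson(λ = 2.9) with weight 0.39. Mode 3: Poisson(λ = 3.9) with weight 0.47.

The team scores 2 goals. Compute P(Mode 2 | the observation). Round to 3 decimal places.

0.459

Posterior ∝ prior × likelihood, so P(k | x) ∝ π_k f_k(x); normalise over all components.
Component likelihoods at x = 2 goals:
  f_1 = 0.241665
  f_2 = 0.231373
  f_3 = 0.15394
Weight by the priors:
  π_1·f_1 = 0.14 × 0.241665 = 0.0338331
  π_2·f_2 = 0.39 × 0.231373 = 0.0902353
  π_3·f_3 = 0.47 × 0.15394 = 0.0723517
Normaliser: 0.0338331 + 0.0902353 + 0.0723517 = 0.19642
P(Mode 2 | data) = 0.0902353 / 0.19642 ≈ 0.459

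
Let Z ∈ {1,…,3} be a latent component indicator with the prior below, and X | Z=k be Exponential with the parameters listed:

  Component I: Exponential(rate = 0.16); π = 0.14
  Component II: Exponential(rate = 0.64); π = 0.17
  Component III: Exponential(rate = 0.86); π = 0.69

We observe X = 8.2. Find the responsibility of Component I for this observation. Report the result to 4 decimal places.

Apply Bayes' rule: the posterior for each component is proportional to its prior times its likelihood at x.
Evaluate each component's likelihood at the observed value:
  p_I = 0.043085
  p_II = 0.00336514
  p_III = 0.000744481
Unnormalised posteriors:
  π_I·p_I = 0.14 × 0.043085 = 0.00603189
  π_II·p_II = 0.17 × 0.00336514 = 0.000572073
  π_III·p_III = 0.69 × 0.000744481 = 0.000513692
Evidence: 0.00603189 + 0.000572073 + 0.000513692 = 0.00711766
P(Component I | x) = 0.00603189 / 0.00711766 ≈ 0.8475

0.8475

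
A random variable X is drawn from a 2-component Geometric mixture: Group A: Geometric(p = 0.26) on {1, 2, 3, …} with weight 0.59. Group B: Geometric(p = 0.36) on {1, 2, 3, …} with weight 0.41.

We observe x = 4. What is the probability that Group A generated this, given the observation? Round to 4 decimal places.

0.6164

By Bayes' theorem, P(k | x) = π_k f_k(x) / Σ_j π_j f_j(x).
Component likelihoods at x = 4:
  f_A = 0.26·(1−0.26)^3 = 0.26·0.405224 = 0.105358
  f_B = 0.36·(1−0.36)^3 = 0.36·0.262144 = 0.0943718
Prior × likelihood for each component:
  π_A·f_A = 0.59 × 0.105358 = 0.0621614
  π_B·f_B = 0.41 × 0.0943718 = 0.0386925
Normaliser: 0.0621614 + 0.0386925 = 0.100854
P(Group A | x) ≈ 0.6164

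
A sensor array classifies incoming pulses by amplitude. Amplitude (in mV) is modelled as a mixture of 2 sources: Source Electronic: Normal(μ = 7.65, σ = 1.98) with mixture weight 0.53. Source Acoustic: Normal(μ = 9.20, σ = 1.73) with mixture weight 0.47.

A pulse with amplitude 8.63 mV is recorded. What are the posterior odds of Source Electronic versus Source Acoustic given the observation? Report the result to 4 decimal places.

0.9203

Since P(k|x) ∝ π_k f_k(x), the posterior odds are π_i f_i(x) / (π_j f_j(x)).
Evaluate each component's likelihood at the observed value:
  f_Electronic = 0.178258
  f_Acoustic = 0.218419
Odds = (0.53/0.47) × (0.178258/0.218419) = 1.12766 × 0.816128 ≈ 0.9203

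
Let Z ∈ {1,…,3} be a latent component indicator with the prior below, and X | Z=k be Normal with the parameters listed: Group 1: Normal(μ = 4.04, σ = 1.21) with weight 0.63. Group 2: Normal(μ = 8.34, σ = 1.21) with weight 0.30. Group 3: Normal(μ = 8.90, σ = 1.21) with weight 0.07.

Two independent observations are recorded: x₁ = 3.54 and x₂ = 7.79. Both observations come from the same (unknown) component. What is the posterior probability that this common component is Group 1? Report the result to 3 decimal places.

0.978

By Bayes' theorem, P(k | x) = π_k f_k(x) / Σ_j π_j f_j(x).
Since both observations come from the same component, the likelihood for component k is f_k(x₁)·f_k(x₂).
  p_1 = [(1/(1.21·√(2π)))·exp(−(3.54−4.04)²/(2·1.21²)) = 0.329704·exp(-0.08538) = 0.302723] × [0.00270678] = 0.000819404
  p_2 = [(1/(1.21·√(2π)))·exp(−(3.54−8.34)²/(2·1.21²)) = 0.329704·exp(-7.86832) = 0.000126171] × [0.297344] = 3.75162e-05
  p_3 = [(1/(1.21·√(2π)))·exp(−(3.54−8.90)²/(2·1.21²)) = 0.329704·exp(-9.81135) = 1.80763e-05] × [0.216464] = 3.91287e-06
Multiply by the mixture weights:
  π_1·p_1 = 0.63 × 0.000819404 = 0.000516225
  π_2·p_2 = 0.30 × 3.75162e-05 = 1.12549e-05
  π_3·p_3 = 0.07 × 3.91287e-06 = 2.73901e-07
Sum: 0.000516225 + 1.12549e-05 + 2.73901e-07 = 0.000527754
Responsibility of Group 1: 0.000516225 / 0.000527754 ≈ 0.978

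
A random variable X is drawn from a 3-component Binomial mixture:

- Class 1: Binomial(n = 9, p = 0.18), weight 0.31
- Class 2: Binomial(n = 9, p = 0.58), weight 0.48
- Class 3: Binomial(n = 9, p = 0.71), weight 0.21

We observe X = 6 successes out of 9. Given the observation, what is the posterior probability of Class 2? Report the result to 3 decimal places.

P(component k | x) = π_k·f_k(x) / marginal(x), where marginal(x) = Σ_j π_j·f_j(x).
Evaluate each component's likelihood at the observed value:
  L_1 = C(9,6)·0.18^6·0.82^3 = 84·3.40122e-05·0.551368 = 0.00157527
  L_2 = C(9,6)·0.58^6·0.42^3 = 84·0.0380687·0.074088 = 0.236916
  L_3 = C(9,6)·0.71^6·0.29^3 = 84·0.1281·0.024389 = 0.262436
Prior × likelihood for each component:
  π_1·L_1 = 0.31 × 0.00157527 = 0.000488335
  π_2·L_2 = 0.48 × 0.236916 = 0.11372
  π_3·L_3 = 0.21 × 0.262436 = 0.0551116
Denominator: 0.000488335 + 0.11372 + 0.0551116 = 0.16932
P(Class 2 | x) ≈ 0.672

0.672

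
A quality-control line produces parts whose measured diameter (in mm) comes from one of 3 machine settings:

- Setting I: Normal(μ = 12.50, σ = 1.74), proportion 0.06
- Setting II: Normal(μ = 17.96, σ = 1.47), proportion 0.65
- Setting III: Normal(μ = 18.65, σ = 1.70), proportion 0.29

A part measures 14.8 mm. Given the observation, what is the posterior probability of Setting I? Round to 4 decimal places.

0.2016

By Bayes' theorem, P(k | x) = π_k f_k(x) / Σ_j π_j f_j(x).
Evaluate each component's likelihood at the observed value:
  p_I = (1/(1.74·√(2π)))·exp(−(14.8−12.50)²/(2·1.74²)) = 0.229277·exp(-0.87363) = 0.095708
  p_II = (1/(1.47·√(2π)))·exp(−(14.8−17.96)²/(2·1.47²)) = 0.271389·exp(-2.31052) = 0.0269245
  p_III = (1/(1.70·√(2π)))·exp(−(14.8−18.65)²/(2·1.70²)) = 0.234672·exp(-2.56445) = 0.0180608
Multiply by the mixture weights:
  π_I·p_I = 0.06 × 0.095708 = 0.00574248
  π_II·p_II = 0.65 × 0.0269245 = 0.0175009
  π_III·p_III = 0.29 × 0.0180608 = 0.00523762
Marginal: 0.00574248 + 0.0175009 + 0.00523762 = 0.028481
P(Setting I | data) = 0.00574248 / 0.028481 ≈ 0.2016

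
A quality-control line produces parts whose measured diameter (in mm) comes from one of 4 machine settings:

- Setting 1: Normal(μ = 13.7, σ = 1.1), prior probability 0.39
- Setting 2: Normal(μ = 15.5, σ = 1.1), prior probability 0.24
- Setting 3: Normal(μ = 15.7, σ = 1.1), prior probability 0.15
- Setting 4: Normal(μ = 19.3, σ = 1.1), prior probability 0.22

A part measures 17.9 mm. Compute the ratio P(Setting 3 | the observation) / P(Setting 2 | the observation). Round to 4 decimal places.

0.9141

Only the two components matter; the odds are (P(Z=i) f_i(x)) / (P(Z=j) f_j(x)).
Component likelihoods at x = 17.9 mm:
  f_1 = 0.000247647
  f_2 = 0.0335602
  f_3 = 0.0490827
  f_4 = 0.161352
Posterior odds = (P(Z=3)·f_3) / (P(Z=2)·f_2) = (0.15·0.0490827) / (0.24·0.0335602) = 0.0073624 / 0.00805445 ≈ 0.9141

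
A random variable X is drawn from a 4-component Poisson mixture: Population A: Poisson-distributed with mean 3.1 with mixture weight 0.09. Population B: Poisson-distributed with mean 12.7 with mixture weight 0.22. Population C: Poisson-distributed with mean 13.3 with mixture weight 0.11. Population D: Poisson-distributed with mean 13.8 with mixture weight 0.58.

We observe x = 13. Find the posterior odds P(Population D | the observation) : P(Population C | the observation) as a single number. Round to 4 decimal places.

5.1671

Only the two components matter; the odds are (π_i f_i(x)) / (π_j f_j(x)).
Component likelihoods at x = 13:
  p_A = 1.76648e-05
  p_B = 0.109554
  p_C = 0.109566
  p_D = 0.10737
0.0622747 / 0.0120522 ≈ 5.1671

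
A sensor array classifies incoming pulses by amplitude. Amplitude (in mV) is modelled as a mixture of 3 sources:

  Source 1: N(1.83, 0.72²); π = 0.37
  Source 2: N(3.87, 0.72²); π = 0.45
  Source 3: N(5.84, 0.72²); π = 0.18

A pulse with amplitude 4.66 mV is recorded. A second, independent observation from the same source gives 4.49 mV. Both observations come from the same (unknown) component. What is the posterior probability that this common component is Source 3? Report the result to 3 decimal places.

Apply Bayes' rule: the posterior for each component is proportional to its prior times its likelihood at x.
Since both observations come from the same component, the likelihood for component k is f_k(x₁)·f_k(x₂).
  p_1 = [(1/(0.72·√(2π)))·exp(−(4.66−1.83)²/(2·0.72²)) = 0.554087·exp(-7.72463) = 0.0002448] × [0.000602216] = 1.47423e-07
  p_2 = [(1/(0.72·√(2π)))·exp(−(4.66−3.87)²/(2·0.72²)) = 0.554087·exp(-0.60195) = 0.303497] × [0.382437] = 0.116069
  p_3 = [(1/(0.72·√(2π)))·exp(−(4.66−5.84)²/(2·0.72²)) = 0.554087·exp(-1.34298) = 0.144654] × [0.0955365] = 0.0138197
Weight by the priors:
  P(Z=1)·p_1 = 0.37 × 1.47423e-07 = 5.45464e-08
  P(Z=2)·p_2 = 0.45 × 0.116069 = 0.0522309
  P(Z=3)·p_3 = 0.18 × 0.0138197 = 0.00248755
Normaliser: 5.45464e-08 + 0.0522309 + 0.00248755 = 0.0547185
Responsibility of Source 3: 0.00248755 / 0.0547185 ≈ 0.045

0.045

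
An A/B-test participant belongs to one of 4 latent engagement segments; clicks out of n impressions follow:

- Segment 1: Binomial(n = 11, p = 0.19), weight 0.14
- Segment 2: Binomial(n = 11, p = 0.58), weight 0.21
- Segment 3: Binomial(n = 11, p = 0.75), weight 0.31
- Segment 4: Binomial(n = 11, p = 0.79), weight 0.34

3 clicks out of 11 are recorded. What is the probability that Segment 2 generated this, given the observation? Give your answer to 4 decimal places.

0.1801

By Bayes' theorem, P(k | x) = π_k f_k(x) / Σ_j π_j f_j(x).
Evaluate each component's likelihood at the observed value:
  p_1 = 0.209713
  p_2 = 0.0311718
  p_3 = 0.00106215
  p_4 = 0.000307694
Multiply by the mixture weights:
  π_1·p_1 = 0.14 × 0.209713 = 0.0293598
  π_2·p_2 = 0.21 × 0.0311718 = 0.00654608
  π_3·p_3 = 0.31 × 0.00106215 = 0.000329268
  π_4·p_4 = 0.34 × 0.000307694 = 0.000104616
Normaliser: 0.0293598 + 0.00654608 + 0.000329268 + 0.000104616 = 0.0363398
So the posterior for Segment 2 is 0.00654608 / 0.0363398 ≈ 0.1801.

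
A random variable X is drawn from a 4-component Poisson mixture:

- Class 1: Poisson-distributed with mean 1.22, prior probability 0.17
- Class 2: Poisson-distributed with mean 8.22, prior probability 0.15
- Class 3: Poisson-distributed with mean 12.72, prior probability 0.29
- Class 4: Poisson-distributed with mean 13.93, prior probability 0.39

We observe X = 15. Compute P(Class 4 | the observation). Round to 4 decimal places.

Posterior ∝ prior × likelihood, so P(k | x) ∝ w_k f_k(x); normalise over all components.
Component likelihoods at x = 15:
  L_1 = e^(−1.22)·1.22^15/15! = 4.45716e-12
  L_2 = e^(−8.22)·8.22^15/15! = 0.0108812
  L_3 = e^(−12.72)·12.72^15/15! = 0.0844464
  L_4 = e^(−13.93)·13.93^15/15! = 0.0984113
Prior × likelihood for each component:
  w_1·L_1 = 0.17 × 4.45716e-12 = 7.57718e-13
  w_2·L_2 = 0.15 × 0.0108812 = 0.00163218
  w_3·L_3 = 0.29 × 0.0844464 = 0.0244895
  w_4·L_4 = 0.39 × 0.0984113 = 0.0383804
Marginal: 7.57718e-13 + 0.00163218 + 0.0244895 + 0.0383804 = 0.0645021
Responsibility of Class 4: 0.0383804 / 0.0645021 ≈ 0.5950

0.5950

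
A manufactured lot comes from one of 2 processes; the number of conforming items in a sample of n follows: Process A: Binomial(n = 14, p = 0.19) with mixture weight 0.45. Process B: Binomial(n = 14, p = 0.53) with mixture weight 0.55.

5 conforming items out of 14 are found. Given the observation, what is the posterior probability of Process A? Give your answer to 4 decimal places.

Apply Bayes' rule: the posterior for each component is proportional to its prior times its likelihood at x.
Component likelihoods at x = 5 conforming items out of 14:
  f_A = C(14,5)·0.19^5·0.81^9 = 2002·0.00024761·0.150095 = 0.0744042
  f_B = C(14,5)·0.53^5·0.47^9 = 2002·0.0418195·0.00111913 = 0.0936967
Weight by the priors:
  w_A·f_A = 0.45 × 0.0744042 = 0.0334819
  w_B·f_B = 0.55 × 0.0936967 = 0.0515332
Normaliser: 0.0334819 + 0.0515332 = 0.085015
P(Process A | data) = 0.0334819 / 0.085015 ≈ 0.3938

0.3938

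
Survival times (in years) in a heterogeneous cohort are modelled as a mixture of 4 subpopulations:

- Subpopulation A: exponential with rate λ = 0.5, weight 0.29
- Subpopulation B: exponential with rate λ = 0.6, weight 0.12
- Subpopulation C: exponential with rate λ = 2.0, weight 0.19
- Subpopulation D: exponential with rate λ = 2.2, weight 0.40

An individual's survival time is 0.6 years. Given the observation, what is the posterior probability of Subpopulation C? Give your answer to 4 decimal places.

Posterior ∝ prior × likelihood, so P(k | x) ∝ P(Z=k) f_k(x); normalise over all components.
Component likelihoods at x = 0.6 years:
  f_A = 0.370409
  f_B = 0.418606
  f_C = 0.602388
  f_D = 0.587698
Prior × likelihood for each component:
  P(Z=A)·f_A = 0.29 × 0.370409 = 0.107419
  P(Z=B)·f_B = 0.12 × 0.418606 = 0.0502327
  P(Z=C)·f_C = 0.19 × 0.602388 = 0.114454
  P(Z=D)·f_D = 0.40 × 0.587698 = 0.235079
Marginal: 0.107419 + 0.0502327 + 0.114454 + 0.235079 = 0.507184
Responsibility of Subpopulation C: 0.114454 / 0.507184 ≈ 0.2257

0.2257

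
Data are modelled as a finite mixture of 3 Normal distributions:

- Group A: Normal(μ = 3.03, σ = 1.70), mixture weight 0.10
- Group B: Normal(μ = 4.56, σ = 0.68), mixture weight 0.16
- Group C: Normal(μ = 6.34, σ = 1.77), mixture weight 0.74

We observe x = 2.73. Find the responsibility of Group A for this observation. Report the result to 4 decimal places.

Apply Bayes' rule: the posterior for each component is proportional to its prior times its likelihood at x.
Normal densities:
  L_A = (1/(1.70·√(2π)))·exp(−(2.73−3.03)²/(2·1.70²)) = 0.234672·exp(-0.01557) = 0.231046
  L_B = (1/(0.68·√(2π)))·exp(−(2.73−4.56)²/(2·0.68²)) = 0.586680·exp(-3.62122) = 0.0156938
  L_C = (1/(1.77·√(2π)))·exp(−(2.73−6.34)²/(2·1.77²)) = 0.225391·exp(-2.07988) = 0.0281616
Unnormalised posteriors:
  P(Z=A)·L_A = 0.10 × 0.231046 = 0.0231046
  P(Z=B)·L_B = 0.16 × 0.0156938 = 0.002511
  P(Z=C)·L_C = 0.74 × 0.0281616 = 0.0208396
Sum: 0.0231046 + 0.002511 + 0.0208396 = 0.0464552
Responsibility of Group A: 0.0231046 / 0.0464552 ≈ 0.4974

0.4974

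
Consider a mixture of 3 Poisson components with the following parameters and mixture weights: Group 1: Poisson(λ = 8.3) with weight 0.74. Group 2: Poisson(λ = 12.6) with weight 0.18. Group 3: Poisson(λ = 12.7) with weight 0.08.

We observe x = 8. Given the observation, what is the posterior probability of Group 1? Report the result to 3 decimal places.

0.883

Apply Bayes' rule: the posterior for each component is proportional to its prior times its likelihood at x.
Evaluate each component's likelihood at the observed value:
  L_1 = 0.138823
  L_2 = 0.0531292
  L_3 = 0.0512117
Prior × likelihood for each component:
  w_1·L_1 = 0.74 × 0.138823 = 0.102729
  w_2·L_2 = 0.18 × 0.0531292 = 0.00956326
  w_3·L_3 = 0.08 × 0.0512117 = 0.00409694
Denominator: 0.102729 + 0.00956326 + 0.00409694 = 0.116389
Responsibility of Group 1: 0.102729 / 0.116389 ≈ 0.883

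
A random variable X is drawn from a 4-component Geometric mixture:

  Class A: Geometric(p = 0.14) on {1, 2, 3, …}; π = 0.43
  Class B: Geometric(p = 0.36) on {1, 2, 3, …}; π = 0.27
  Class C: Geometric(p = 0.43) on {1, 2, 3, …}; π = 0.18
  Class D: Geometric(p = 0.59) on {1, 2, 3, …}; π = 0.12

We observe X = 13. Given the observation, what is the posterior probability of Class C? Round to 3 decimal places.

0.009

By Bayes' theorem, P(k | x) = π_k f_k(x) / Σ_j π_j f_j(x).
Evaluate each component's likelihood at the observed value:
  f_A = 0.14·(1−0.14)^12 = 0.14·0.163675 = 0.0229145
  f_B = 0.36·(1−0.36)^12 = 0.36·0.00472237 = 0.00170005
  f_C = 0.43·(1−0.43)^12 = 0.43·0.00117625 = 0.000505786
  f_D = 0.59·(1−0.59)^12 = 0.59·2.25635e-05 = 1.33125e-05
Multiply by the mixture weights:
  π_A·f_A = 0.43 × 0.0229145 = 0.00985321
  π_B·f_B = 0.27 × 0.00170005 = 0.000459014
  π_C·f_C = 0.18 × 0.000505786 = 9.10415e-05
  π_D·f_D = 0.12 × 1.33125e-05 = 1.5975e-06
Evidence: 0.00985321 + 0.000459014 + 9.10415e-05 + 1.5975e-06 = 0.0104049
So the posterior for Class C is 9.10415e-05 / 0.0104049 ≈ 0.009.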